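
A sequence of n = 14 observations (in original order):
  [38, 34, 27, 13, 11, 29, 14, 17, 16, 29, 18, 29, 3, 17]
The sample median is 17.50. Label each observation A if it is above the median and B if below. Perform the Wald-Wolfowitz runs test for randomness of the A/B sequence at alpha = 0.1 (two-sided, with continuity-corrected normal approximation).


Step 1: Compute median = 17.50; label A = above, B = below.
Labels in order: AAABBABBBAAABB  (n_A = 7, n_B = 7)
Step 2: Count runs R = 6.
Step 3: Under H0 (random ordering), E[R] = 2*n_A*n_B/(n_A+n_B) + 1 = 2*7*7/14 + 1 = 8.0000.
        Var[R] = 2*n_A*n_B*(2*n_A*n_B - n_A - n_B) / ((n_A+n_B)^2 * (n_A+n_B-1)) = 8232/2548 = 3.2308.
        SD[R] = 1.7974.
Step 4: Continuity-corrected z = (R + 0.5 - E[R]) / SD[R] = (6 + 0.5 - 8.0000) / 1.7974 = -0.8345.
Step 5: Two-sided p-value via normal approximation = 2*(1 - Phi(|z|)) = 0.403986.
Step 6: alpha = 0.1. fail to reject H0.

R = 6, z = -0.8345, p = 0.403986, fail to reject H0.


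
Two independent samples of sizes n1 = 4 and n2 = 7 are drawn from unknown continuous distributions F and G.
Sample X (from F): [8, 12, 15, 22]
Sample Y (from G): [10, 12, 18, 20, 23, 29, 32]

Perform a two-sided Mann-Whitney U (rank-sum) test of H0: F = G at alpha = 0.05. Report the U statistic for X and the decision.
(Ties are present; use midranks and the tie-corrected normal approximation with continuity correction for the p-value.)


Step 1: Combine and sort all 11 observations; assign midranks.
sorted (value, group): (8,X), (10,Y), (12,X), (12,Y), (15,X), (18,Y), (20,Y), (22,X), (23,Y), (29,Y), (32,Y)
ranks: 8->1, 10->2, 12->3.5, 12->3.5, 15->5, 18->6, 20->7, 22->8, 23->9, 29->10, 32->11
Step 2: Rank sum for X: R1 = 1 + 3.5 + 5 + 8 = 17.5.
Step 3: U_X = R1 - n1(n1+1)/2 = 17.5 - 4*5/2 = 17.5 - 10 = 7.5.
       U_Y = n1*n2 - U_X = 28 - 7.5 = 20.5.
Step 4: Ties are present, so use the tie-corrected normal approximation (with continuity correction) for the p-value.
Step 5: p-value = 0.255756; compare to alpha = 0.05. fail to reject H0.

U_X = 7.5, p = 0.255756, fail to reject H0 at alpha = 0.05.


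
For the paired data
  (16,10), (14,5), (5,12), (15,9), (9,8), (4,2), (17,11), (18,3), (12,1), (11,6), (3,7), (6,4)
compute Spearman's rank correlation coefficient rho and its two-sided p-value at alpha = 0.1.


Step 1: Rank x and y separately (midranks; no ties here).
rank(x): 16->10, 14->8, 5->3, 15->9, 9->5, 4->2, 17->11, 18->12, 12->7, 11->6, 3->1, 6->4
rank(y): 10->10, 5->5, 12->12, 9->9, 8->8, 2->2, 11->11, 3->3, 1->1, 6->6, 7->7, 4->4
Step 2: d_i = R_x(i) - R_y(i); compute d_i^2.
  (10-10)^2=0, (8-5)^2=9, (3-12)^2=81, (9-9)^2=0, (5-8)^2=9, (2-2)^2=0, (11-11)^2=0, (12-3)^2=81, (7-1)^2=36, (6-6)^2=0, (1-7)^2=36, (4-4)^2=0
sum(d^2) = 252.
Step 3: rho = 1 - 6*252 / (12*(12^2 - 1)) = 1 - 1512/1716 = 0.118881.
Step 4: Under H0, t = rho * sqrt((n-2)/(1-rho^2)) = 0.3786 ~ t(10).
Step 5: Two-sided p-value from the t-distribution with 10 df = 0.712884.
Step 6: alpha = 0.1. fail to reject H0.

rho = 0.1189, p = 0.712884, fail to reject H0 at alpha = 0.1.


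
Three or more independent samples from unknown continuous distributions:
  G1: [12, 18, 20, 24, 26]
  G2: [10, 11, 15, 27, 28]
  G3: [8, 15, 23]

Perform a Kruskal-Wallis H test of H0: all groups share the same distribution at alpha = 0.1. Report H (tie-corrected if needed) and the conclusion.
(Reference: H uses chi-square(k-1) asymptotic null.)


Step 1: Combine all N = 13 observations and assign midranks.
sorted (value, group, rank): (8,G3,1), (10,G2,2), (11,G2,3), (12,G1,4), (15,G2,5.5), (15,G3,5.5), (18,G1,7), (20,G1,8), (23,G3,9), (24,G1,10), (26,G1,11), (27,G2,12), (28,G2,13)
Step 2: Sum ranks within each group.
R_1 = 40 (n_1 = 5)
R_2 = 35.5 (n_2 = 5)
R_3 = 15.5 (n_3 = 3)
Step 3: H = 12/(N(N+1)) * sum(R_i^2/n_i) - 3(N+1)
     = 12/(13*14) * (40^2/5 + 35.5^2/5 + 15.5^2/3) - 3*14
     = 0.065934 * 652.133 - 42
     = 0.997802.
Step 4: Ties present; correction factor C = 1 - 6/(13^3 - 13) = 0.997253. Corrected H = 0.997802 / 0.997253 = 1.000551.
Step 5: Under H0, H ~ chi^2(2); p-value = 0.606364.
Step 6: alpha = 0.1. fail to reject H0.

H = 1.0006, df = 2, p = 0.606364, fail to reject H0.


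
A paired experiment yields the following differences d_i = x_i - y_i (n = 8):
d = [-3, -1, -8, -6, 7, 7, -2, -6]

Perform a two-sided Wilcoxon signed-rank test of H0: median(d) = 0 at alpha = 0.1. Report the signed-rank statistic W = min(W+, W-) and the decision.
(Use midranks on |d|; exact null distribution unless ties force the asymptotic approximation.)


Step 1: Drop any zero differences (none here) and take |d_i|.
|d| = [3, 1, 8, 6, 7, 7, 2, 6]
Step 2: Midrank |d_i| (ties get averaged ranks).
ranks: |3|->3, |1|->1, |8|->8, |6|->4.5, |7|->6.5, |7|->6.5, |2|->2, |6|->4.5
Step 3: Attach original signs; sum ranks with positive sign and with negative sign.
W+ = 6.5 + 6.5 = 13
W- = 3 + 1 + 8 + 4.5 + 2 + 4.5 = 23
(Check: W+ + W- = 36 should equal n(n+1)/2 = 36.)
Step 4: Test statistic W = min(W+, W-) = 13.
Step 5: Ties in |d|, so use the tie-corrected normal approximation.
        E[W] = n(n+1)/4 = 8*9/4 = 18.
        Tie groups: |d|=6 (t=2), |d|=7 (t=2); sum(t^3 - t) = 12.
        Var[W] = n(n+1)(2n+1)/24 - sum(t^3-t)/48 = 1224/24 - 12/48 = 50.75.
        z = (W - E[W]) / sqrt(Var[W]) = (13 - 18) / 7.1239 = -0.7019.
        Two-sided p = 2*Phi(z) = 0.482765.
Step 6: alpha = 0.1. fail to reject H0.

W+ = 13, W- = 23, W = min = 13, p = 0.482765, fail to reject H0.


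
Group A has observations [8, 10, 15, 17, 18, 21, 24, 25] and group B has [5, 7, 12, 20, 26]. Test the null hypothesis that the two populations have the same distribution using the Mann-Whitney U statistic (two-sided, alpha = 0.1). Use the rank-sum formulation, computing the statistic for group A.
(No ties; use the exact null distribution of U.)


Step 1: Combine and sort all 13 observations; assign midranks.
sorted (value, group): (5,Y), (7,Y), (8,X), (10,X), (12,Y), (15,X), (17,X), (18,X), (20,Y), (21,X), (24,X), (25,X), (26,Y)
ranks: 5->1, 7->2, 8->3, 10->4, 12->5, 15->6, 17->7, 18->8, 20->9, 21->10, 24->11, 25->12, 26->13
Step 2: Rank sum for X: R1 = 3 + 4 + 6 + 7 + 8 + 10 + 11 + 12 = 61.
Step 3: U_X = R1 - n1(n1+1)/2 = 61 - 8*9/2 = 61 - 36 = 25.
       U_Y = n1*n2 - U_X = 40 - 25 = 15.
Step 4: No ties, so the exact null distribution of U (based on enumerating the C(13,8) = 1287 equally likely rank assignments) gives the two-sided p-value.
Step 5: p-value = 0.523699; compare to alpha = 0.1. fail to reject H0.

U_X = 25, p = 0.523699, fail to reject H0 at alpha = 0.1.


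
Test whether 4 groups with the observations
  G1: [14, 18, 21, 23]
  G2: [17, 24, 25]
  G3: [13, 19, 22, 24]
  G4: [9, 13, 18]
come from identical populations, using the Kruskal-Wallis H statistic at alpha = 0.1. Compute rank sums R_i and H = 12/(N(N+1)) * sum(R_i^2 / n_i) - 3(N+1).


Step 1: Combine all N = 14 observations and assign midranks.
sorted (value, group, rank): (9,G4,1), (13,G3,2.5), (13,G4,2.5), (14,G1,4), (17,G2,5), (18,G1,6.5), (18,G4,6.5), (19,G3,8), (21,G1,9), (22,G3,10), (23,G1,11), (24,G2,12.5), (24,G3,12.5), (25,G2,14)
Step 2: Sum ranks within each group.
R_1 = 30.5 (n_1 = 4)
R_2 = 31.5 (n_2 = 3)
R_3 = 33 (n_3 = 4)
R_4 = 10 (n_4 = 3)
Step 3: H = 12/(N(N+1)) * sum(R_i^2/n_i) - 3(N+1)
     = 12/(14*15) * (30.5^2/4 + 31.5^2/3 + 33^2/4 + 10^2/3) - 3*15
     = 0.057143 * 868.896 - 45
     = 4.651190.
Step 4: Ties present; correction factor C = 1 - 18/(14^3 - 14) = 0.993407. Corrected H = 4.651190 / 0.993407 = 4.682061.
Step 5: Under H0, H ~ chi^2(3); p-value = 0.196614.
Step 6: alpha = 0.1. fail to reject H0.

H = 4.6821, df = 3, p = 0.196614, fail to reject H0.


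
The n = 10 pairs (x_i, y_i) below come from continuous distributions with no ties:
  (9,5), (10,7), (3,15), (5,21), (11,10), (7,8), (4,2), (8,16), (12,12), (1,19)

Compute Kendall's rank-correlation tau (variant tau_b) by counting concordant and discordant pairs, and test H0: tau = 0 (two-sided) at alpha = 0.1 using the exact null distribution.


Step 1: Enumerate the 45 unordered pairs (i,j) with i<j and classify each by sign(x_j-x_i) * sign(y_j-y_i).
  (1,2):dx=+1,dy=+2->C; (1,3):dx=-6,dy=+10->D; (1,4):dx=-4,dy=+16->D; (1,5):dx=+2,dy=+5->C
  (1,6):dx=-2,dy=+3->D; (1,7):dx=-5,dy=-3->C; (1,8):dx=-1,dy=+11->D; (1,9):dx=+3,dy=+7->C
  (1,10):dx=-8,dy=+14->D; (2,3):dx=-7,dy=+8->D; (2,4):dx=-5,dy=+14->D; (2,5):dx=+1,dy=+3->C
  (2,6):dx=-3,dy=+1->D; (2,7):dx=-6,dy=-5->C; (2,8):dx=-2,dy=+9->D; (2,9):dx=+2,dy=+5->C
  (2,10):dx=-9,dy=+12->D; (3,4):dx=+2,dy=+6->C; (3,5):dx=+8,dy=-5->D; (3,6):dx=+4,dy=-7->D
  (3,7):dx=+1,dy=-13->D; (3,8):dx=+5,dy=+1->C; (3,9):dx=+9,dy=-3->D; (3,10):dx=-2,dy=+4->D
  (4,5):dx=+6,dy=-11->D; (4,6):dx=+2,dy=-13->D; (4,7):dx=-1,dy=-19->C; (4,8):dx=+3,dy=-5->D
  (4,9):dx=+7,dy=-9->D; (4,10):dx=-4,dy=-2->C; (5,6):dx=-4,dy=-2->C; (5,7):dx=-7,dy=-8->C
  (5,8):dx=-3,dy=+6->D; (5,9):dx=+1,dy=+2->C; (5,10):dx=-10,dy=+9->D; (6,7):dx=-3,dy=-6->C
  (6,8):dx=+1,dy=+8->C; (6,9):dx=+5,dy=+4->C; (6,10):dx=-6,dy=+11->D; (7,8):dx=+4,dy=+14->C
  (7,9):dx=+8,dy=+10->C; (7,10):dx=-3,dy=+17->D; (8,9):dx=+4,dy=-4->D; (8,10):dx=-7,dy=+3->D
  (9,10):dx=-11,dy=+7->D
Step 2: C = 19, D = 26, total pairs = 45.
Step 3: tau = (C - D)/(n(n-1)/2) = (19 - 26)/45 = -0.155556.
Step 4: Exact two-sided p-value (enumerate n! = 3628800 permutations of y under H0): p = 0.600654.
Step 5: alpha = 0.1. fail to reject H0.

tau_b = -0.1556 (C=19, D=26), p = 0.600654, fail to reject H0.


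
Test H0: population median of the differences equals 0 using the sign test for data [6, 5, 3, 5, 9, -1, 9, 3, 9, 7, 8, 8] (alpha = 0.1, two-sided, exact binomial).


Step 1: Discard zero differences. Original n = 12; n_eff = number of nonzero differences = 12.
Nonzero differences (with sign): +6, +5, +3, +5, +9, -1, +9, +3, +9, +7, +8, +8
Step 2: Count signs: positive = 11, negative = 1.
Step 3: Under H0: P(positive) = 0.5, so the number of positives S ~ Bin(12, 0.5).
Step 4: Two-sided exact p-value = sum of Bin(12,0.5) probabilities at or below the observed probability = 0.006348.
Step 5: alpha = 0.1. reject H0.

n_eff = 12, pos = 11, neg = 1, p = 0.006348, reject H0.


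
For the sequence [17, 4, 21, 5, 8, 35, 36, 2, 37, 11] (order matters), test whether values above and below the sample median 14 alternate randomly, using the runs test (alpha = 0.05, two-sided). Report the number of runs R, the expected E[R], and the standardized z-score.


Step 1: Compute median = 14; label A = above, B = below.
Labels in order: ABABBAABAB  (n_A = 5, n_B = 5)
Step 2: Count runs R = 8.
Step 3: Under H0 (random ordering), E[R] = 2*n_A*n_B/(n_A+n_B) + 1 = 2*5*5/10 + 1 = 6.0000.
        Var[R] = 2*n_A*n_B*(2*n_A*n_B - n_A - n_B) / ((n_A+n_B)^2 * (n_A+n_B-1)) = 2000/900 = 2.2222.
        SD[R] = 1.4907.
Step 4: Continuity-corrected z = (R - 0.5 - E[R]) / SD[R] = (8 - 0.5 - 6.0000) / 1.4907 = 1.0062.
Step 5: Two-sided p-value via normal approximation = 2*(1 - Phi(|z|)) = 0.314305.
Step 6: alpha = 0.05. fail to reject H0.

R = 8, z = 1.0062, p = 0.314305, fail to reject H0.


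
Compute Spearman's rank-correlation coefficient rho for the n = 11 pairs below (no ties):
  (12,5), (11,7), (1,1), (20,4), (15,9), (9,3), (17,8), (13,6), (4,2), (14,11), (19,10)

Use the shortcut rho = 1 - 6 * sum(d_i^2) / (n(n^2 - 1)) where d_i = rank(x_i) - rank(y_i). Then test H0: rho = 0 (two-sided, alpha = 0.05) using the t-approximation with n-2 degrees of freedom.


Step 1: Rank x and y separately (midranks; no ties here).
rank(x): 12->5, 11->4, 1->1, 20->11, 15->8, 9->3, 17->9, 13->6, 4->2, 14->7, 19->10
rank(y): 5->5, 7->7, 1->1, 4->4, 9->9, 3->3, 8->8, 6->6, 2->2, 11->11, 10->10
Step 2: d_i = R_x(i) - R_y(i); compute d_i^2.
  (5-5)^2=0, (4-7)^2=9, (1-1)^2=0, (11-4)^2=49, (8-9)^2=1, (3-3)^2=0, (9-8)^2=1, (6-6)^2=0, (2-2)^2=0, (7-11)^2=16, (10-10)^2=0
sum(d^2) = 76.
Step 3: rho = 1 - 6*76 / (11*(11^2 - 1)) = 1 - 456/1320 = 0.654545.
Step 4: Under H0, t = rho * sqrt((n-2)/(1-rho^2)) = 2.5973 ~ t(9).
Step 5: Two-sided p-value from the t-distribution with 9 df = 0.028865.
Step 6: alpha = 0.05. reject H0.

rho = 0.6545, p = 0.028865, reject H0 at alpha = 0.05.


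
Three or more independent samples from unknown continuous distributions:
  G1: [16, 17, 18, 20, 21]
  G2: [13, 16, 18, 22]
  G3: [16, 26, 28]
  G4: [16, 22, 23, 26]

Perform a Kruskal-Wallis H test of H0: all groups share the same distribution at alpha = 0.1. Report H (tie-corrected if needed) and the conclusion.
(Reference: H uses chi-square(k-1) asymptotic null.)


Step 1: Combine all N = 16 observations and assign midranks.
sorted (value, group, rank): (13,G2,1), (16,G1,3.5), (16,G2,3.5), (16,G3,3.5), (16,G4,3.5), (17,G1,6), (18,G1,7.5), (18,G2,7.5), (20,G1,9), (21,G1,10), (22,G2,11.5), (22,G4,11.5), (23,G4,13), (26,G3,14.5), (26,G4,14.5), (28,G3,16)
Step 2: Sum ranks within each group.
R_1 = 36 (n_1 = 5)
R_2 = 23.5 (n_2 = 4)
R_3 = 34 (n_3 = 3)
R_4 = 42.5 (n_4 = 4)
Step 3: H = 12/(N(N+1)) * sum(R_i^2/n_i) - 3(N+1)
     = 12/(16*17) * (36^2/5 + 23.5^2/4 + 34^2/3 + 42.5^2/4) - 3*17
     = 0.044118 * 1234.16 - 51
     = 3.448162.
Step 4: Ties present; correction factor C = 1 - 78/(16^3 - 16) = 0.980882. Corrected H = 3.448162 / 0.980882 = 3.515367.
Step 5: Under H0, H ~ chi^2(3); p-value = 0.318774.
Step 6: alpha = 0.1. fail to reject H0.

H = 3.5154, df = 3, p = 0.318774, fail to reject H0.


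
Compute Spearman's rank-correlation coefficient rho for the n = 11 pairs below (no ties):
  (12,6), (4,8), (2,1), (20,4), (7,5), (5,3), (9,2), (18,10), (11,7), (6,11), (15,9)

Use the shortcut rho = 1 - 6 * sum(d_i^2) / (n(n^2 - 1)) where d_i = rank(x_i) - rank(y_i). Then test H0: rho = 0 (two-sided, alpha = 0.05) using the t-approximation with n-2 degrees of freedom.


Step 1: Rank x and y separately (midranks; no ties here).
rank(x): 12->8, 4->2, 2->1, 20->11, 7->5, 5->3, 9->6, 18->10, 11->7, 6->4, 15->9
rank(y): 6->6, 8->8, 1->1, 4->4, 5->5, 3->3, 2->2, 10->10, 7->7, 11->11, 9->9
Step 2: d_i = R_x(i) - R_y(i); compute d_i^2.
  (8-6)^2=4, (2-8)^2=36, (1-1)^2=0, (11-4)^2=49, (5-5)^2=0, (3-3)^2=0, (6-2)^2=16, (10-10)^2=0, (7-7)^2=0, (4-11)^2=49, (9-9)^2=0
sum(d^2) = 154.
Step 3: rho = 1 - 6*154 / (11*(11^2 - 1)) = 1 - 924/1320 = 0.300000.
Step 4: Under H0, t = rho * sqrt((n-2)/(1-rho^2)) = 0.9435 ~ t(9).
Step 5: Two-sided p-value from the t-distribution with 9 df = 0.370083.
Step 6: alpha = 0.05. fail to reject H0.

rho = 0.3000, p = 0.370083, fail to reject H0 at alpha = 0.05.


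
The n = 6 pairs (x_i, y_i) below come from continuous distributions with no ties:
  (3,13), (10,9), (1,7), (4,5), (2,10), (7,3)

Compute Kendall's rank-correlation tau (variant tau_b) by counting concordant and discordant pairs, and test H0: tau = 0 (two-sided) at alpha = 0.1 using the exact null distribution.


Step 1: Enumerate the 15 unordered pairs (i,j) with i<j and classify each by sign(x_j-x_i) * sign(y_j-y_i).
  (1,2):dx=+7,dy=-4->D; (1,3):dx=-2,dy=-6->C; (1,4):dx=+1,dy=-8->D; (1,5):dx=-1,dy=-3->C
  (1,6):dx=+4,dy=-10->D; (2,3):dx=-9,dy=-2->C; (2,4):dx=-6,dy=-4->C; (2,5):dx=-8,dy=+1->D
  (2,6):dx=-3,dy=-6->C; (3,4):dx=+3,dy=-2->D; (3,5):dx=+1,dy=+3->C; (3,6):dx=+6,dy=-4->D
  (4,5):dx=-2,dy=+5->D; (4,6):dx=+3,dy=-2->D; (5,6):dx=+5,dy=-7->D
Step 2: C = 6, D = 9, total pairs = 15.
Step 3: tau = (C - D)/(n(n-1)/2) = (6 - 9)/15 = -0.200000.
Step 4: Exact two-sided p-value (enumerate n! = 720 permutations of y under H0): p = 0.719444.
Step 5: alpha = 0.1. fail to reject H0.

tau_b = -0.2000 (C=6, D=9), p = 0.719444, fail to reject H0.


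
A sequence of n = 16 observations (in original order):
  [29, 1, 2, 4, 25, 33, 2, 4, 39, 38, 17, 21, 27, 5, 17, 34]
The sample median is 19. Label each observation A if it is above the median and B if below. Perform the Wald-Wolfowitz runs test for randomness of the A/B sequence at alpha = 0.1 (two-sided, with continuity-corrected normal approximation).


Step 1: Compute median = 19; label A = above, B = below.
Labels in order: ABBBAABBAABAABBA  (n_A = 8, n_B = 8)
Step 2: Count runs R = 9.
Step 3: Under H0 (random ordering), E[R] = 2*n_A*n_B/(n_A+n_B) + 1 = 2*8*8/16 + 1 = 9.0000.
        Var[R] = 2*n_A*n_B*(2*n_A*n_B - n_A - n_B) / ((n_A+n_B)^2 * (n_A+n_B-1)) = 14336/3840 = 3.7333.
        SD[R] = 1.9322.
Step 4: R = E[R], so z = 0 with no continuity correction.
Step 5: Two-sided p-value via normal approximation = 2*(1 - Phi(|z|)) = 1.000000.
Step 6: alpha = 0.1. fail to reject H0.

R = 9, z = 0.0000, p = 1.000000, fail to reject H0.


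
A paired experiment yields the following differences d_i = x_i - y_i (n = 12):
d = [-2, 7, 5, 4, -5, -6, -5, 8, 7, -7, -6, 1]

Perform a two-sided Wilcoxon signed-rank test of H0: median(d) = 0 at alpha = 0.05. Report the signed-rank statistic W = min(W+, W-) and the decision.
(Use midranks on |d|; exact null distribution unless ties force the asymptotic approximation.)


Step 1: Drop any zero differences (none here) and take |d_i|.
|d| = [2, 7, 5, 4, 5, 6, 5, 8, 7, 7, 6, 1]
Step 2: Midrank |d_i| (ties get averaged ranks).
ranks: |2|->2, |7|->10, |5|->5, |4|->3, |5|->5, |6|->7.5, |5|->5, |8|->12, |7|->10, |7|->10, |6|->7.5, |1|->1
Step 3: Attach original signs; sum ranks with positive sign and with negative sign.
W+ = 10 + 5 + 3 + 12 + 10 + 1 = 41
W- = 2 + 5 + 7.5 + 5 + 10 + 7.5 = 37
(Check: W+ + W- = 78 should equal n(n+1)/2 = 78.)
Step 4: Test statistic W = min(W+, W-) = 37.
Step 5: Ties in |d|, so use the tie-corrected normal approximation.
        E[W] = n(n+1)/4 = 12*13/4 = 39.
        Tie groups: |d|=5 (t=3), |d|=6 (t=2), |d|=7 (t=3); sum(t^3 - t) = 54.
        Var[W] = n(n+1)(2n+1)/24 - sum(t^3-t)/48 = 3900/24 - 54/48 = 161.375.
        z = (W - E[W]) / sqrt(Var[W]) = (37 - 39) / 12.7033 = -0.1574.
        Two-sided p = 2*Phi(z) = 0.874899.
Step 6: alpha = 0.05. fail to reject H0.

W+ = 41, W- = 37, W = min = 37, p = 0.874899, fail to reject H0.


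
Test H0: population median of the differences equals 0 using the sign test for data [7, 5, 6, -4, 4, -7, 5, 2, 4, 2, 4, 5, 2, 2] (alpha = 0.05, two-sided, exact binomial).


Step 1: Discard zero differences. Original n = 14; n_eff = number of nonzero differences = 14.
Nonzero differences (with sign): +7, +5, +6, -4, +4, -7, +5, +2, +4, +2, +4, +5, +2, +2
Step 2: Count signs: positive = 12, negative = 2.
Step 3: Under H0: P(positive) = 0.5, so the number of positives S ~ Bin(14, 0.5).
Step 4: Two-sided exact p-value = sum of Bin(14,0.5) probabilities at or below the observed probability = 0.012939.
Step 5: alpha = 0.05. reject H0.

n_eff = 14, pos = 12, neg = 2, p = 0.012939, reject H0.


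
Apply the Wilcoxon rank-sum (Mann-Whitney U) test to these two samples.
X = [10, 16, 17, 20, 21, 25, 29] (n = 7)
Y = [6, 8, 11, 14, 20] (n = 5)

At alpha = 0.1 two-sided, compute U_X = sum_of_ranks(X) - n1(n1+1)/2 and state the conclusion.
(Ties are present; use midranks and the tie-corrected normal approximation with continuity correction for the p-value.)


Step 1: Combine and sort all 12 observations; assign midranks.
sorted (value, group): (6,Y), (8,Y), (10,X), (11,Y), (14,Y), (16,X), (17,X), (20,X), (20,Y), (21,X), (25,X), (29,X)
ranks: 6->1, 8->2, 10->3, 11->4, 14->5, 16->6, 17->7, 20->8.5, 20->8.5, 21->10, 25->11, 29->12
Step 2: Rank sum for X: R1 = 3 + 6 + 7 + 8.5 + 10 + 11 + 12 = 57.5.
Step 3: U_X = R1 - n1(n1+1)/2 = 57.5 - 7*8/2 = 57.5 - 28 = 29.5.
       U_Y = n1*n2 - U_X = 35 - 29.5 = 5.5.
Step 4: Ties are present, so use the tie-corrected normal approximation (with continuity correction) for the p-value.
Step 5: p-value = 0.061363; compare to alpha = 0.1. reject H0.

U_X = 29.5, p = 0.061363, reject H0 at alpha = 0.1.


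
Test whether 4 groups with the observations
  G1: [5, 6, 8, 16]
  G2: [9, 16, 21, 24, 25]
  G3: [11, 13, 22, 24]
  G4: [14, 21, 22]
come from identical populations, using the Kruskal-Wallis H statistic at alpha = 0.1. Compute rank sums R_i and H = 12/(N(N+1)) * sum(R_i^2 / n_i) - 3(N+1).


Step 1: Combine all N = 16 observations and assign midranks.
sorted (value, group, rank): (5,G1,1), (6,G1,2), (8,G1,3), (9,G2,4), (11,G3,5), (13,G3,6), (14,G4,7), (16,G1,8.5), (16,G2,8.5), (21,G2,10.5), (21,G4,10.5), (22,G3,12.5), (22,G4,12.5), (24,G2,14.5), (24,G3,14.5), (25,G2,16)
Step 2: Sum ranks within each group.
R_1 = 14.5 (n_1 = 4)
R_2 = 53.5 (n_2 = 5)
R_3 = 38 (n_3 = 4)
R_4 = 30 (n_4 = 3)
Step 3: H = 12/(N(N+1)) * sum(R_i^2/n_i) - 3(N+1)
     = 12/(16*17) * (14.5^2/4 + 53.5^2/5 + 38^2/4 + 30^2/3) - 3*17
     = 0.044118 * 1286.01 - 51
     = 5.735846.
Step 4: Ties present; correction factor C = 1 - 24/(16^3 - 16) = 0.994118. Corrected H = 5.735846 / 0.994118 = 5.769786.
Step 5: Under H0, H ~ chi^2(3); p-value = 0.123364.
Step 6: alpha = 0.1. fail to reject H0.

H = 5.7698, df = 3, p = 0.123364, fail to reject H0.


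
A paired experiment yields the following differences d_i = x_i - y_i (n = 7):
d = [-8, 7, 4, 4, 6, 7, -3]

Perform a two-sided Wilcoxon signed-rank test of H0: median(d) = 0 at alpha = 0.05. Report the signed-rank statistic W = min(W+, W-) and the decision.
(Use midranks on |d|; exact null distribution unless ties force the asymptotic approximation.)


Step 1: Drop any zero differences (none here) and take |d_i|.
|d| = [8, 7, 4, 4, 6, 7, 3]
Step 2: Midrank |d_i| (ties get averaged ranks).
ranks: |8|->7, |7|->5.5, |4|->2.5, |4|->2.5, |6|->4, |7|->5.5, |3|->1
Step 3: Attach original signs; sum ranks with positive sign and with negative sign.
W+ = 5.5 + 2.5 + 2.5 + 4 + 5.5 = 20
W- = 7 + 1 = 8
(Check: W+ + W- = 28 should equal n(n+1)/2 = 28.)
Step 4: Test statistic W = min(W+, W-) = 8.
Step 5: Ties in |d|, so use the tie-corrected normal approximation.
        E[W] = n(n+1)/4 = 7*8/4 = 14.
        Tie groups: |d|=4 (t=2), |d|=7 (t=2); sum(t^3 - t) = 12.
        Var[W] = n(n+1)(2n+1)/24 - sum(t^3-t)/48 = 840/24 - 12/48 = 34.75.
        z = (W - E[W]) / sqrt(Var[W]) = (8 - 14) / 5.8949 = -1.0178.
        Two-sided p = 2*Phi(z) = 0.308760.
Step 6: alpha = 0.05. fail to reject H0.

W+ = 20, W- = 8, W = min = 8, p = 0.308760, fail to reject H0.


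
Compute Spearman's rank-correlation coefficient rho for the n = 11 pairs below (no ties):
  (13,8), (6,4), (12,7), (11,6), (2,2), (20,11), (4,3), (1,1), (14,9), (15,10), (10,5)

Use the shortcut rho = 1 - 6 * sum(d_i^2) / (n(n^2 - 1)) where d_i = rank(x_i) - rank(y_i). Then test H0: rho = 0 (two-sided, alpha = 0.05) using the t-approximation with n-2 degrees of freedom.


Step 1: Rank x and y separately (midranks; no ties here).
rank(x): 13->8, 6->4, 12->7, 11->6, 2->2, 20->11, 4->3, 1->1, 14->9, 15->10, 10->5
rank(y): 8->8, 4->4, 7->7, 6->6, 2->2, 11->11, 3->3, 1->1, 9->9, 10->10, 5->5
Step 2: d_i = R_x(i) - R_y(i); compute d_i^2.
  (8-8)^2=0, (4-4)^2=0, (7-7)^2=0, (6-6)^2=0, (2-2)^2=0, (11-11)^2=0, (3-3)^2=0, (1-1)^2=0, (9-9)^2=0, (10-10)^2=0, (5-5)^2=0
sum(d^2) = 0.
Step 3: rho = 1 - 6*0 / (11*(11^2 - 1)) = 1 - 0/1320 = 1.000000.
Step 5: Two-sided p-value from the t-distribution with 9 df = 0.000000.
Step 6: alpha = 0.05. reject H0.

rho = 1.0000, p = 0.000000, reject H0 at alpha = 0.05.


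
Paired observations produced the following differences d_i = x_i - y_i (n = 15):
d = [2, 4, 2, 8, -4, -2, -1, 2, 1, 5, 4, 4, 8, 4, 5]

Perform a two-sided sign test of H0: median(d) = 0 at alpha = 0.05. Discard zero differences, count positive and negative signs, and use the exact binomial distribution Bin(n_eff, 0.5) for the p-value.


Step 1: Discard zero differences. Original n = 15; n_eff = number of nonzero differences = 15.
Nonzero differences (with sign): +2, +4, +2, +8, -4, -2, -1, +2, +1, +5, +4, +4, +8, +4, +5
Step 2: Count signs: positive = 12, negative = 3.
Step 3: Under H0: P(positive) = 0.5, so the number of positives S ~ Bin(15, 0.5).
Step 4: Two-sided exact p-value = sum of Bin(15,0.5) probabilities at or below the observed probability = 0.035156.
Step 5: alpha = 0.05. reject H0.

n_eff = 15, pos = 12, neg = 3, p = 0.035156, reject H0.


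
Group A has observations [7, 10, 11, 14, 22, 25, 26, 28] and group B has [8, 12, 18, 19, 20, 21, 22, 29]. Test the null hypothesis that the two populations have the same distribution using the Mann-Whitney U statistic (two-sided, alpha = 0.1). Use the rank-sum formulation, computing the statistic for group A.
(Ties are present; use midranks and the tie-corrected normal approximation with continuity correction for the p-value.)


Step 1: Combine and sort all 16 observations; assign midranks.
sorted (value, group): (7,X), (8,Y), (10,X), (11,X), (12,Y), (14,X), (18,Y), (19,Y), (20,Y), (21,Y), (22,X), (22,Y), (25,X), (26,X), (28,X), (29,Y)
ranks: 7->1, 8->2, 10->3, 11->4, 12->5, 14->6, 18->7, 19->8, 20->9, 21->10, 22->11.5, 22->11.5, 25->13, 26->14, 28->15, 29->16
Step 2: Rank sum for X: R1 = 1 + 3 + 4 + 6 + 11.5 + 13 + 14 + 15 = 67.5.
Step 3: U_X = R1 - n1(n1+1)/2 = 67.5 - 8*9/2 = 67.5 - 36 = 31.5.
       U_Y = n1*n2 - U_X = 64 - 31.5 = 32.5.
Step 4: Ties are present, so use the tie-corrected normal approximation (with continuity correction) for the p-value.
Step 5: p-value = 1.000000; compare to alpha = 0.1. fail to reject H0.

U_X = 31.5, p = 1.000000, fail to reject H0 at alpha = 0.1.


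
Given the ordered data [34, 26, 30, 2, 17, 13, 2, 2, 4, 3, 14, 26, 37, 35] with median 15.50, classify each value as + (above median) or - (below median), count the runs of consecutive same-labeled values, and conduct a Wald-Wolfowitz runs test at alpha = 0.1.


Step 1: Compute median = 15.50; label A = above, B = below.
Labels in order: AAABABBBBBBAAA  (n_A = 7, n_B = 7)
Step 2: Count runs R = 5.
Step 3: Under H0 (random ordering), E[R] = 2*n_A*n_B/(n_A+n_B) + 1 = 2*7*7/14 + 1 = 8.0000.
        Var[R] = 2*n_A*n_B*(2*n_A*n_B - n_A - n_B) / ((n_A+n_B)^2 * (n_A+n_B-1)) = 8232/2548 = 3.2308.
        SD[R] = 1.7974.
Step 4: Continuity-corrected z = (R + 0.5 - E[R]) / SD[R] = (5 + 0.5 - 8.0000) / 1.7974 = -1.3909.
Step 5: Two-sided p-value via normal approximation = 2*(1 - Phi(|z|)) = 0.164264.
Step 6: alpha = 0.1. fail to reject H0.

R = 5, z = -1.3909, p = 0.164264, fail to reject H0.


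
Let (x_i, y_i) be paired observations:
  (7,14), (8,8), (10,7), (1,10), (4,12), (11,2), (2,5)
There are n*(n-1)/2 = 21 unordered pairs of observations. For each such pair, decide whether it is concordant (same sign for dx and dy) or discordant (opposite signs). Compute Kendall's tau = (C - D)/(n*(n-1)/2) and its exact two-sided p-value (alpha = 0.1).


Step 1: Enumerate the 21 unordered pairs (i,j) with i<j and classify each by sign(x_j-x_i) * sign(y_j-y_i).
  (1,2):dx=+1,dy=-6->D; (1,3):dx=+3,dy=-7->D; (1,4):dx=-6,dy=-4->C; (1,5):dx=-3,dy=-2->C
  (1,6):dx=+4,dy=-12->D; (1,7):dx=-5,dy=-9->C; (2,3):dx=+2,dy=-1->D; (2,4):dx=-7,dy=+2->D
  (2,5):dx=-4,dy=+4->D; (2,6):dx=+3,dy=-6->D; (2,7):dx=-6,dy=-3->C; (3,4):dx=-9,dy=+3->D
  (3,5):dx=-6,dy=+5->D; (3,6):dx=+1,dy=-5->D; (3,7):dx=-8,dy=-2->C; (4,5):dx=+3,dy=+2->C
  (4,6):dx=+10,dy=-8->D; (4,7):dx=+1,dy=-5->D; (5,6):dx=+7,dy=-10->D; (5,7):dx=-2,dy=-7->C
  (6,7):dx=-9,dy=+3->D
Step 2: C = 7, D = 14, total pairs = 21.
Step 3: tau = (C - D)/(n(n-1)/2) = (7 - 14)/21 = -0.333333.
Step 4: Exact two-sided p-value (enumerate n! = 5040 permutations of y under H0): p = 0.381349.
Step 5: alpha = 0.1. fail to reject H0.

tau_b = -0.3333 (C=7, D=14), p = 0.381349, fail to reject H0.


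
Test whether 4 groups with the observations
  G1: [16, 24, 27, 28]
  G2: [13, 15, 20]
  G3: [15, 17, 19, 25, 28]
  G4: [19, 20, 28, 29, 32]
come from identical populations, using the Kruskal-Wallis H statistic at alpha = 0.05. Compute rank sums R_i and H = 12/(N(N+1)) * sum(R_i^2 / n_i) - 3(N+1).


Step 1: Combine all N = 17 observations and assign midranks.
sorted (value, group, rank): (13,G2,1), (15,G2,2.5), (15,G3,2.5), (16,G1,4), (17,G3,5), (19,G3,6.5), (19,G4,6.5), (20,G2,8.5), (20,G4,8.5), (24,G1,10), (25,G3,11), (27,G1,12), (28,G1,14), (28,G3,14), (28,G4,14), (29,G4,16), (32,G4,17)
Step 2: Sum ranks within each group.
R_1 = 40 (n_1 = 4)
R_2 = 12 (n_2 = 3)
R_3 = 39 (n_3 = 5)
R_4 = 62 (n_4 = 5)
Step 3: H = 12/(N(N+1)) * sum(R_i^2/n_i) - 3(N+1)
     = 12/(17*18) * (40^2/4 + 12^2/3 + 39^2/5 + 62^2/5) - 3*18
     = 0.039216 * 1521 - 54
     = 5.647059.
Step 4: Ties present; correction factor C = 1 - 42/(17^3 - 17) = 0.991422. Corrected H = 5.647059 / 0.991422 = 5.695921.
Step 5: Under H0, H ~ chi^2(3); p-value = 0.127379.
Step 6: alpha = 0.05. fail to reject H0.

H = 5.6959, df = 3, p = 0.127379, fail to reject H0.


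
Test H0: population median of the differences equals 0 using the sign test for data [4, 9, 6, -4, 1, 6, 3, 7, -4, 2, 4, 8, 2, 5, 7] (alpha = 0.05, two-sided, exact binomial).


Step 1: Discard zero differences. Original n = 15; n_eff = number of nonzero differences = 15.
Nonzero differences (with sign): +4, +9, +6, -4, +1, +6, +3, +7, -4, +2, +4, +8, +2, +5, +7
Step 2: Count signs: positive = 13, negative = 2.
Step 3: Under H0: P(positive) = 0.5, so the number of positives S ~ Bin(15, 0.5).
Step 4: Two-sided exact p-value = sum of Bin(15,0.5) probabilities at or below the observed probability = 0.007385.
Step 5: alpha = 0.05. reject H0.

n_eff = 15, pos = 13, neg = 2, p = 0.007385, reject H0.


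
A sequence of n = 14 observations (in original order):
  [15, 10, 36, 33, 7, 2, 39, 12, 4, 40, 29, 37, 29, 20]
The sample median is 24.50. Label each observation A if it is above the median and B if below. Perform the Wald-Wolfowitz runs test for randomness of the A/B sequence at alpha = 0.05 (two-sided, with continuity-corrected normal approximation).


Step 1: Compute median = 24.50; label A = above, B = below.
Labels in order: BBAABBABBAAAAB  (n_A = 7, n_B = 7)
Step 2: Count runs R = 7.
Step 3: Under H0 (random ordering), E[R] = 2*n_A*n_B/(n_A+n_B) + 1 = 2*7*7/14 + 1 = 8.0000.
        Var[R] = 2*n_A*n_B*(2*n_A*n_B - n_A - n_B) / ((n_A+n_B)^2 * (n_A+n_B-1)) = 8232/2548 = 3.2308.
        SD[R] = 1.7974.
Step 4: Continuity-corrected z = (R + 0.5 - E[R]) / SD[R] = (7 + 0.5 - 8.0000) / 1.7974 = -0.2782.
Step 5: Two-sided p-value via normal approximation = 2*(1 - Phi(|z|)) = 0.780879.
Step 6: alpha = 0.05. fail to reject H0.

R = 7, z = -0.2782, p = 0.780879, fail to reject H0.


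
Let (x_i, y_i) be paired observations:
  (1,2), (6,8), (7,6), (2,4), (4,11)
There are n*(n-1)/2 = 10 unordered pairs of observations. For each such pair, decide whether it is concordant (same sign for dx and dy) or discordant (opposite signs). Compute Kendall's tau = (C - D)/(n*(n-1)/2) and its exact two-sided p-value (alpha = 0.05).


Step 1: Enumerate the 10 unordered pairs (i,j) with i<j and classify each by sign(x_j-x_i) * sign(y_j-y_i).
  (1,2):dx=+5,dy=+6->C; (1,3):dx=+6,dy=+4->C; (1,4):dx=+1,dy=+2->C; (1,5):dx=+3,dy=+9->C
  (2,3):dx=+1,dy=-2->D; (2,4):dx=-4,dy=-4->C; (2,5):dx=-2,dy=+3->D; (3,4):dx=-5,dy=-2->C
  (3,5):dx=-3,dy=+5->D; (4,5):dx=+2,dy=+7->C
Step 2: C = 7, D = 3, total pairs = 10.
Step 3: tau = (C - D)/(n(n-1)/2) = (7 - 3)/10 = 0.400000.
Step 4: Exact two-sided p-value (enumerate n! = 120 permutations of y under H0): p = 0.483333.
Step 5: alpha = 0.05. fail to reject H0.

tau_b = 0.4000 (C=7, D=3), p = 0.483333, fail to reject H0.


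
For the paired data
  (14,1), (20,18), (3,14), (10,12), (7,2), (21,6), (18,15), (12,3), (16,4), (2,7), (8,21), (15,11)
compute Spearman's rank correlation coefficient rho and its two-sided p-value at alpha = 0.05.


Step 1: Rank x and y separately (midranks; no ties here).
rank(x): 14->7, 20->11, 3->2, 10->5, 7->3, 21->12, 18->10, 12->6, 16->9, 2->1, 8->4, 15->8
rank(y): 1->1, 18->11, 14->9, 12->8, 2->2, 6->5, 15->10, 3->3, 4->4, 7->6, 21->12, 11->7
Step 2: d_i = R_x(i) - R_y(i); compute d_i^2.
  (7-1)^2=36, (11-11)^2=0, (2-9)^2=49, (5-8)^2=9, (3-2)^2=1, (12-5)^2=49, (10-10)^2=0, (6-3)^2=9, (9-4)^2=25, (1-6)^2=25, (4-12)^2=64, (8-7)^2=1
sum(d^2) = 268.
Step 3: rho = 1 - 6*268 / (12*(12^2 - 1)) = 1 - 1608/1716 = 0.062937.
Step 4: Under H0, t = rho * sqrt((n-2)/(1-rho^2)) = 0.1994 ~ t(10).
Step 5: Two-sided p-value from the t-distribution with 10 df = 0.845931.
Step 6: alpha = 0.05. fail to reject H0.

rho = 0.0629, p = 0.845931, fail to reject H0 at alpha = 0.05.


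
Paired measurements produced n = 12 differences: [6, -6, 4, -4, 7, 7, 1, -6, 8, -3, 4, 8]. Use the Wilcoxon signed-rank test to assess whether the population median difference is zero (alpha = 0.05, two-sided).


Step 1: Drop any zero differences (none here) and take |d_i|.
|d| = [6, 6, 4, 4, 7, 7, 1, 6, 8, 3, 4, 8]
Step 2: Midrank |d_i| (ties get averaged ranks).
ranks: |6|->7, |6|->7, |4|->4, |4|->4, |7|->9.5, |7|->9.5, |1|->1, |6|->7, |8|->11.5, |3|->2, |4|->4, |8|->11.5
Step 3: Attach original signs; sum ranks with positive sign and with negative sign.
W+ = 7 + 4 + 9.5 + 9.5 + 1 + 11.5 + 4 + 11.5 = 58
W- = 7 + 4 + 7 + 2 = 20
(Check: W+ + W- = 78 should equal n(n+1)/2 = 78.)
Step 4: Test statistic W = min(W+, W-) = 20.
Step 5: Ties in |d|, so use the tie-corrected normal approximation.
        E[W] = n(n+1)/4 = 12*13/4 = 39.
        Tie groups: |d|=4 (t=3), |d|=6 (t=3), |d|=7 (t=2), |d|=8 (t=2); sum(t^3 - t) = 60.
        Var[W] = n(n+1)(2n+1)/24 - sum(t^3-t)/48 = 3900/24 - 60/48 = 161.25.
        z = (W - E[W]) / sqrt(Var[W]) = (20 - 39) / 12.6984 = -1.4962.
        Two-sided p = 2*Phi(z) = 0.134589.
Step 6: alpha = 0.05. fail to reject H0.

W+ = 58, W- = 20, W = min = 20, p = 0.134589, fail to reject H0.


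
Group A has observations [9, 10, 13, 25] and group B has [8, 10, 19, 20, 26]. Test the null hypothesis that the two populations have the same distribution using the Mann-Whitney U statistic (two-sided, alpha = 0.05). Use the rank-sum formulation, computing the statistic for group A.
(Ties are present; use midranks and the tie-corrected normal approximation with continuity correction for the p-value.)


Step 1: Combine and sort all 9 observations; assign midranks.
sorted (value, group): (8,Y), (9,X), (10,X), (10,Y), (13,X), (19,Y), (20,Y), (25,X), (26,Y)
ranks: 8->1, 9->2, 10->3.5, 10->3.5, 13->5, 19->6, 20->7, 25->8, 26->9
Step 2: Rank sum for X: R1 = 2 + 3.5 + 5 + 8 = 18.5.
Step 3: U_X = R1 - n1(n1+1)/2 = 18.5 - 4*5/2 = 18.5 - 10 = 8.5.
       U_Y = n1*n2 - U_X = 20 - 8.5 = 11.5.
Step 4: Ties are present, so use the tie-corrected normal approximation (with continuity correction) for the p-value.
Step 5: p-value = 0.805701; compare to alpha = 0.05. fail to reject H0.

U_X = 8.5, p = 0.805701, fail to reject H0 at alpha = 0.05.


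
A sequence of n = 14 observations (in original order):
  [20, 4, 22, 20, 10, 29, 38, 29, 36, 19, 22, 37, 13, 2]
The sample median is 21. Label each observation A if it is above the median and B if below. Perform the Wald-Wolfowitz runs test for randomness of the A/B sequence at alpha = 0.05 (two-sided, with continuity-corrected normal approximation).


Step 1: Compute median = 21; label A = above, B = below.
Labels in order: BBABBAAAABAABB  (n_A = 7, n_B = 7)
Step 2: Count runs R = 7.
Step 3: Under H0 (random ordering), E[R] = 2*n_A*n_B/(n_A+n_B) + 1 = 2*7*7/14 + 1 = 8.0000.
        Var[R] = 2*n_A*n_B*(2*n_A*n_B - n_A - n_B) / ((n_A+n_B)^2 * (n_A+n_B-1)) = 8232/2548 = 3.2308.
        SD[R] = 1.7974.
Step 4: Continuity-corrected z = (R + 0.5 - E[R]) / SD[R] = (7 + 0.5 - 8.0000) / 1.7974 = -0.2782.
Step 5: Two-sided p-value via normal approximation = 2*(1 - Phi(|z|)) = 0.780879.
Step 6: alpha = 0.05. fail to reject H0.

R = 7, z = -0.2782, p = 0.780879, fail to reject H0.


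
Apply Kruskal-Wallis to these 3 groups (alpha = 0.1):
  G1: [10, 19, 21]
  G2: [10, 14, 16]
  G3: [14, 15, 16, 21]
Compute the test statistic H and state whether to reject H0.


Step 1: Combine all N = 10 observations and assign midranks.
sorted (value, group, rank): (10,G1,1.5), (10,G2,1.5), (14,G2,3.5), (14,G3,3.5), (15,G3,5), (16,G2,6.5), (16,G3,6.5), (19,G1,8), (21,G1,9.5), (21,G3,9.5)
Step 2: Sum ranks within each group.
R_1 = 19 (n_1 = 3)
R_2 = 11.5 (n_2 = 3)
R_3 = 24.5 (n_3 = 4)
Step 3: H = 12/(N(N+1)) * sum(R_i^2/n_i) - 3(N+1)
     = 12/(10*11) * (19^2/3 + 11.5^2/3 + 24.5^2/4) - 3*11
     = 0.109091 * 314.479 - 33
     = 1.306818.
Step 4: Ties present; correction factor C = 1 - 24/(10^3 - 10) = 0.975758. Corrected H = 1.306818 / 0.975758 = 1.339286.
Step 5: Under H0, H ~ chi^2(2); p-value = 0.511891.
Step 6: alpha = 0.1. fail to reject H0.

H = 1.3393, df = 2, p = 0.511891, fail to reject H0.


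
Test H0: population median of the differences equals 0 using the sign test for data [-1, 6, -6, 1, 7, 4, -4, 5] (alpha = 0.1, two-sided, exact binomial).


Step 1: Discard zero differences. Original n = 8; n_eff = number of nonzero differences = 8.
Nonzero differences (with sign): -1, +6, -6, +1, +7, +4, -4, +5
Step 2: Count signs: positive = 5, negative = 3.
Step 3: Under H0: P(positive) = 0.5, so the number of positives S ~ Bin(8, 0.5).
Step 4: Two-sided exact p-value = sum of Bin(8,0.5) probabilities at or below the observed probability = 0.726562.
Step 5: alpha = 0.1. fail to reject H0.

n_eff = 8, pos = 5, neg = 3, p = 0.726562, fail to reject H0.


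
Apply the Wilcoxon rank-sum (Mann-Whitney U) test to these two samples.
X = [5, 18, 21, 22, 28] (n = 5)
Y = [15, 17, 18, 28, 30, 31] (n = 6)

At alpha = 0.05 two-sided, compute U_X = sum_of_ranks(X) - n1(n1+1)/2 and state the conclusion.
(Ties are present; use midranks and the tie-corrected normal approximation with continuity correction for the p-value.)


Step 1: Combine and sort all 11 observations; assign midranks.
sorted (value, group): (5,X), (15,Y), (17,Y), (18,X), (18,Y), (21,X), (22,X), (28,X), (28,Y), (30,Y), (31,Y)
ranks: 5->1, 15->2, 17->3, 18->4.5, 18->4.5, 21->6, 22->7, 28->8.5, 28->8.5, 30->10, 31->11
Step 2: Rank sum for X: R1 = 1 + 4.5 + 6 + 7 + 8.5 = 27.
Step 3: U_X = R1 - n1(n1+1)/2 = 27 - 5*6/2 = 27 - 15 = 12.
       U_Y = n1*n2 - U_X = 30 - 12 = 18.
Step 4: Ties are present, so use the tie-corrected normal approximation (with continuity correction) for the p-value.
Step 5: p-value = 0.646576; compare to alpha = 0.05. fail to reject H0.

U_X = 12, p = 0.646576, fail to reject H0 at alpha = 0.05.


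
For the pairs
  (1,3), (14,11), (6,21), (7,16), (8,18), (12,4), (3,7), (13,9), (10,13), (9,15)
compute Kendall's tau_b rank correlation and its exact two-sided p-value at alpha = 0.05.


Step 1: Enumerate the 45 unordered pairs (i,j) with i<j and classify each by sign(x_j-x_i) * sign(y_j-y_i).
  (1,2):dx=+13,dy=+8->C; (1,3):dx=+5,dy=+18->C; (1,4):dx=+6,dy=+13->C; (1,5):dx=+7,dy=+15->C
  (1,6):dx=+11,dy=+1->C; (1,7):dx=+2,dy=+4->C; (1,8):dx=+12,dy=+6->C; (1,9):dx=+9,dy=+10->C
  (1,10):dx=+8,dy=+12->C; (2,3):dx=-8,dy=+10->D; (2,4):dx=-7,dy=+5->D; (2,5):dx=-6,dy=+7->D
  (2,6):dx=-2,dy=-7->C; (2,7):dx=-11,dy=-4->C; (2,8):dx=-1,dy=-2->C; (2,9):dx=-4,dy=+2->D
  (2,10):dx=-5,dy=+4->D; (3,4):dx=+1,dy=-5->D; (3,5):dx=+2,dy=-3->D; (3,6):dx=+6,dy=-17->D
  (3,7):dx=-3,dy=-14->C; (3,8):dx=+7,dy=-12->D; (3,9):dx=+4,dy=-8->D; (3,10):dx=+3,dy=-6->D
  (4,5):dx=+1,dy=+2->C; (4,6):dx=+5,dy=-12->D; (4,7):dx=-4,dy=-9->C; (4,8):dx=+6,dy=-7->D
  (4,9):dx=+3,dy=-3->D; (4,10):dx=+2,dy=-1->D; (5,6):dx=+4,dy=-14->D; (5,7):dx=-5,dy=-11->C
  (5,8):dx=+5,dy=-9->D; (5,9):dx=+2,dy=-5->D; (5,10):dx=+1,dy=-3->D; (6,7):dx=-9,dy=+3->D
  (6,8):dx=+1,dy=+5->C; (6,9):dx=-2,dy=+9->D; (6,10):dx=-3,dy=+11->D; (7,8):dx=+10,dy=+2->C
  (7,9):dx=+7,dy=+6->C; (7,10):dx=+6,dy=+8->C; (8,9):dx=-3,dy=+4->D; (8,10):dx=-4,dy=+6->D
  (9,10):dx=-1,dy=+2->D
Step 2: C = 20, D = 25, total pairs = 45.
Step 3: tau = (C - D)/(n(n-1)/2) = (20 - 25)/45 = -0.111111.
Step 4: Exact two-sided p-value (enumerate n! = 3628800 permutations of y under H0): p = 0.727490.
Step 5: alpha = 0.05. fail to reject H0.

tau_b = -0.1111 (C=20, D=25), p = 0.727490, fail to reject H0.


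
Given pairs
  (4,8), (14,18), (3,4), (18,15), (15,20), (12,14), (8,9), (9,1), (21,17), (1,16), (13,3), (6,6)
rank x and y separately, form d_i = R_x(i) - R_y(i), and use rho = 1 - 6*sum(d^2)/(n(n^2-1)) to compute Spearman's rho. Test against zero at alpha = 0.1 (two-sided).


Step 1: Rank x and y separately (midranks; no ties here).
rank(x): 4->3, 14->9, 3->2, 18->11, 15->10, 12->7, 8->5, 9->6, 21->12, 1->1, 13->8, 6->4
rank(y): 8->5, 18->11, 4->3, 15->8, 20->12, 14->7, 9->6, 1->1, 17->10, 16->9, 3->2, 6->4
Step 2: d_i = R_x(i) - R_y(i); compute d_i^2.
  (3-5)^2=4, (9-11)^2=4, (2-3)^2=1, (11-8)^2=9, (10-12)^2=4, (7-7)^2=0, (5-6)^2=1, (6-1)^2=25, (12-10)^2=4, (1-9)^2=64, (8-2)^2=36, (4-4)^2=0
sum(d^2) = 152.
Step 3: rho = 1 - 6*152 / (12*(12^2 - 1)) = 1 - 912/1716 = 0.468531.
Step 4: Under H0, t = rho * sqrt((n-2)/(1-rho^2)) = 1.6771 ~ t(10).
Step 5: Two-sided p-value from the t-distribution with 10 df = 0.124455.
Step 6: alpha = 0.1. fail to reject H0.

rho = 0.4685, p = 0.124455, fail to reject H0 at alpha = 0.1.
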